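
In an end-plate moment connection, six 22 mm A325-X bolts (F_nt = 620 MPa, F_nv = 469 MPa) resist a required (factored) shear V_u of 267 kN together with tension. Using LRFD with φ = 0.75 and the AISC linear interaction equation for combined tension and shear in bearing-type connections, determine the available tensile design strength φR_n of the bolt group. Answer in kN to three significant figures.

A_b = π·22²/4 = 380.1 mm²; f_rv = 267 × 1000 / (6 × 380.1) = 117.1 MPa.
F'_nt = 1.3 F_nt − (F_nt / φF_nv) f_rv = 1.3·620 − (620/(0.75·469))·117.1 = 599.7 MPa, capped at F_nt → F'_nt = 599.7 MPa.
R_n = F'_nt · A_b · n = 599.7 × 380.1 × 6 / 1000 = 1368 kN.
Design strength φR_n = 0.75 × 1368 = 1030 kN.

1030 kN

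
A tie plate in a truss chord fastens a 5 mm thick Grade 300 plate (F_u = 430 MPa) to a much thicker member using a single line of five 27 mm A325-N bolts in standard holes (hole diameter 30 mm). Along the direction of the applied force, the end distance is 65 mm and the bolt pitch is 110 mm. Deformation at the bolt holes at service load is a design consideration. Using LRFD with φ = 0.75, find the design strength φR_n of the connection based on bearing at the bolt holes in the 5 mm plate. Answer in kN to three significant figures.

Per bolt r_n = 1.2 l_c t F_u ≤ 2.4 d t F_u; upper limit = 2.4 × 27 × 5 × 430 / 1000 = 139.3 kN.
Edge bolt: l_c = 65 − 30/2 = 50 mm → 1.2 × 50 × 5 × 430 / 1000 = 129 → r_n = 129 kN.
Interior bolts: l_c = 110 − 30 = 80 mm → 1.2 × 80 × 5 × 430 / 1000 = 206.4 → r_n = 139.3 kN.
R_n = 1 × 129 + 4 × 139.3 = 686.3 kN.
Design strength φR_n = 0.75 × 686.3 = 515 kN.

515 kN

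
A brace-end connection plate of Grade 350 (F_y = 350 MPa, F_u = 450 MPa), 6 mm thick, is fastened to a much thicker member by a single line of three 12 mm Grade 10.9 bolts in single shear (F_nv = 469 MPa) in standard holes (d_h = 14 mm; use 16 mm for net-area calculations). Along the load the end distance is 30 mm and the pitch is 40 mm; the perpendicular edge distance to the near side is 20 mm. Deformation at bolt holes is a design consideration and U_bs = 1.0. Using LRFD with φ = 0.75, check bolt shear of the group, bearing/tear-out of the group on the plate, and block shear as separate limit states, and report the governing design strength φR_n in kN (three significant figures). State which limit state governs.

109 kN (block shear governs)

Bolt shear: A_b = π·12²/4 = 113.1 mm²; R_n = 469 × 113.1 × 3 × 1 / 1000 = 159.1 kN → 0.75 × 159.1 = 119 kN.
Bearing: edge l_c = 23, r_n = 74.52 kN; interior l_c = 26, r_n = 77.76 kN; R_n = 74.52 + 2·77.76 = 230 kN → 173 kN.
Block shear: A_gv = 660, A_nv = 420, A_nt = 72 mm²; R_n = min(0.6F_uA_nv, 0.6F_yA_gv) + U_bs·F_u·A_nt = 145.8 kN → 109 kN.
Block shear governs: 109 kN.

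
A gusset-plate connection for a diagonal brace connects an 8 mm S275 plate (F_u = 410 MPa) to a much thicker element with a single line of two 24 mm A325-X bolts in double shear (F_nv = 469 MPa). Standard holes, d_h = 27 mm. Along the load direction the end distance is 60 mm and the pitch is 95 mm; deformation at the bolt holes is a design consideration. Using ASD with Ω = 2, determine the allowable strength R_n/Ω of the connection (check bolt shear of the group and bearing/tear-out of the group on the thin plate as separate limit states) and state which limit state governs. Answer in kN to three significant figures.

Bolt shear: A_b = π·24²/4 = 452.4 mm²; R_n = 469 × 452.4 × 2 × 2 / 1000 = 848.7 kN → 848.7 / 2 = 424 kN.
Bearing (1.2 l_c t F_u ≤ 2.4 d t F_u): upper limit = 2.4·24·8·410 / 1000 = 188.9 kN.
  Edge l_c = 60 − 27/2 = 46.5 → r_n = 183 kN; interior l_c = 95 − 27 = 68 → r_n = 188.9 kN.
  R_n,bearing = 1·183 + 1·188.9 = 372 kN → 372 / 2 = 186 kN.
Bearing governs: 186 kN.

186 kN (bearing governs)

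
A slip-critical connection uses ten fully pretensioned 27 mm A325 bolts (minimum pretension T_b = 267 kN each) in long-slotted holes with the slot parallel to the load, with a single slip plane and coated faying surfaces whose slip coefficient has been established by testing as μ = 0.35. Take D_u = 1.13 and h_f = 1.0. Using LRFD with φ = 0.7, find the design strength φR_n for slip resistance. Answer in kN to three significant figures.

739 kN

R_n = μ · D_u · h_f · T_b · n_s · n_b = 0.35 × 1.13 × 1.0 × 267 × 1 × 10 = 1056 kN.
Design strength φR_n = 0.7 × 1056 = 739 kN.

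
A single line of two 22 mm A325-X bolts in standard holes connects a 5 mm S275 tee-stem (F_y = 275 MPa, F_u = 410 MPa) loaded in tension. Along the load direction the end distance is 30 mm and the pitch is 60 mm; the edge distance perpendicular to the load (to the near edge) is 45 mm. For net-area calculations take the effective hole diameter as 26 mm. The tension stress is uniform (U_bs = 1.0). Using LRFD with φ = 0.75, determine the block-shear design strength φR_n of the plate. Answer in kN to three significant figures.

Shear plane L_v = 30 + 1·60 = 90 mm; A_gv = 90 × 5 = 450 mm².
A_nv = (90 − 1.5·26) × 5 = 255 mm².
A_nt = (45 − 0.5·26) × 5 = 160 mm².
0.6 F_u A_nv = 62.73 kN; 0.6 F_y A_gv = 74.25 kN → shear rupture governs the shear term.
R_n = 62.73 + 1.0 × 410 × 160 / 1000 = 128.3 kN.
Design strength φR_n = 0.75 × 128.3 = 96.2 kN.

96.2 kN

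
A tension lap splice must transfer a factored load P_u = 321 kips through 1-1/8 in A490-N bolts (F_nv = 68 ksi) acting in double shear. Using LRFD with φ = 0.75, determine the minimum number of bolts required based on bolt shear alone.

A_b = π·1.125²/4 = 0.994 in².
Per-bolt design strength φR_n = 0.75 × 68 × 0.994 × 2 = 101.4 kips.
n ≥ 321 / 101.4 = 3.166 → use 4 bolts.

4 bolts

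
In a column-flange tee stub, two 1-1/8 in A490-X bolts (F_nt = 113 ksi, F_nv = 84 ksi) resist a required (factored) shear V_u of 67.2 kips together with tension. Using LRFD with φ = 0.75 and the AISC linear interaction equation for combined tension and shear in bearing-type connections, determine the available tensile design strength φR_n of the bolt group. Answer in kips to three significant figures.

A_b = π·1.125²/4 = 0.994 in²; f_rv = 67.2 / (2 × 0.994) = 33.8 ksi.
F'_nt = 1.3 F_nt − (F_nt / φF_nv) f_rv = 1.3·113 − (113/(0.75·84))·33.8 = 86.27 ksi, capped at F_nt → F'_nt = 86.27 ksi.
R_n = F'_nt · A_b · n = 86.27 × 0.994 × 2 = 171.5 kips.
Design strength φR_n = 0.75 × 171.5 = 129 kips.

129 kips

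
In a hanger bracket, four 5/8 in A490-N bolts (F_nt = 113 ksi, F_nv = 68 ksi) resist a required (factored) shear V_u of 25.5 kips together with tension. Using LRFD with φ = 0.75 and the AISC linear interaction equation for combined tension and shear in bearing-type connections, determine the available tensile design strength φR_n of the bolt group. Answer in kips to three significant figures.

A_b = π·0.625²/4 = 0.3068 in²; f_rv = 25.5 / (4 × 0.3068) = 20.78 ksi.
F'_nt = 1.3 F_nt − (F_nt / φF_nv) f_rv = 1.3·113 − (113/(0.75·68))·20.78 = 100.9 ksi, capped at F_nt → F'_nt = 100.9 ksi.
R_n = F'_nt · A_b · n = 100.9 × 0.3068 × 4 = 123.8 kips.
Design strength φR_n = 0.75 × 123.8 = 92.8 kips.

92.8 kips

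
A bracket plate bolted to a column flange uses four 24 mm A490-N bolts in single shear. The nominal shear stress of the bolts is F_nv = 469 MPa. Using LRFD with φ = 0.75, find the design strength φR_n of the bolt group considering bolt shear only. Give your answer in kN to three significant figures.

A_b = π × 24² / 4 = 452.4 mm².
R_n = F_nv · A_b · n · n_s = 469 × 452.4 × 4 × 1 / 1000 = 848.7 kN.
Design strength φR_n = 0.75 × 848.7 = 637 kN.

637 kN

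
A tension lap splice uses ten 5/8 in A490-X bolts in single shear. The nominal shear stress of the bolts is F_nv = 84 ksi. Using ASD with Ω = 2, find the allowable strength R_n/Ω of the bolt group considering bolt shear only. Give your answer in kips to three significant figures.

A_b = π × 0.625² / 4 = 0.3068 in².
R_n = F_nv · A_b · n · n_s = 84 × 0.3068 × 10 × 1 = 257.7 kips.
Allowable strength R_n/Ω = 257.7 / 2 = 129 kips.

129 kips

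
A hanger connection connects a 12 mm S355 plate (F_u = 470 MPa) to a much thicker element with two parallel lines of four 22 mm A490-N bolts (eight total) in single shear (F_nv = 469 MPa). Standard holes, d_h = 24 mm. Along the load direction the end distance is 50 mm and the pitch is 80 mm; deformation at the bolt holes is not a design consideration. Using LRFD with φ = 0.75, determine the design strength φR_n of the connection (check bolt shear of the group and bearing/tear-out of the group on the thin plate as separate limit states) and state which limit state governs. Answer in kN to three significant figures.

Bolt shear: A_b = π·22²/4 = 380.1 mm²; R_n = 469 × 380.1 × 8 × 1 / 1000 = 1426 kN → 0.75 × 1426 = 1070 kN.
Bearing (1.5 l_c t F_u ≤ 3.0 d t F_u): upper limit = 3.0·22·12·470 / 1000 = 372.2 kN.
  Edge l_c = 50 − 24/2 = 38 → r_n = 321.5 kN; interior l_c = 80 − 24 = 56 → r_n = 372.2 kN.
  R_n,bearing = 2·321.5 + 6·372.2 = 2876 kN → 0.75 × 2876 = 2160 kN.
Bolt shear governs: 1070 kN.

1070 kN (bolt shear governs)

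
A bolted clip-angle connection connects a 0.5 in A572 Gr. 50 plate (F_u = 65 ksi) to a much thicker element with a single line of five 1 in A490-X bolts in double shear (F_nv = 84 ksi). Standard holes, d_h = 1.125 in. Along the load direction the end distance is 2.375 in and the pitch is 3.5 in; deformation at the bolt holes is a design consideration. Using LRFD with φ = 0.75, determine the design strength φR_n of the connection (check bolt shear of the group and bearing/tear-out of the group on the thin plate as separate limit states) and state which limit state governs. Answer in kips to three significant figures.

Bolt shear: A_b = π·1²/4 = 0.7854 in²; R_n = 84 × 0.7854 × 5 × 2 = 659.7 kips → 0.75 × 659.7 = 495 kips.
Bearing (1.2 l_c t F_u ≤ 2.4 d t F_u): upper limit = 2.4·1·0.5·65 = 78 kips.
  Edge l_c = 2.375 − 1.125/2 = 1.812 → r_n = 70.69 kips; interior l_c = 3.5 − 1.125 = 2.375 → r_n = 78 kips.
  R_n,bearing = 1·70.69 + 4·78 = 382.7 kips → 0.75 × 382.7 = 287 kips.
Bearing governs: 287 kips.

287 kips (bearing governs)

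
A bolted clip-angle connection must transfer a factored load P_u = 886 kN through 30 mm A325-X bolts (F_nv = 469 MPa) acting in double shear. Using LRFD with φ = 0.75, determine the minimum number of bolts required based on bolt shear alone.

2 bolts

A_b = π·30²/4 = 706.9 mm².
Per-bolt design strength φR_n = 0.75 × 469 × 706.9 × 2 / 1000 = 497.3 kN.
n ≥ 886 / 497.3 = 1.782 → use 2 bolts.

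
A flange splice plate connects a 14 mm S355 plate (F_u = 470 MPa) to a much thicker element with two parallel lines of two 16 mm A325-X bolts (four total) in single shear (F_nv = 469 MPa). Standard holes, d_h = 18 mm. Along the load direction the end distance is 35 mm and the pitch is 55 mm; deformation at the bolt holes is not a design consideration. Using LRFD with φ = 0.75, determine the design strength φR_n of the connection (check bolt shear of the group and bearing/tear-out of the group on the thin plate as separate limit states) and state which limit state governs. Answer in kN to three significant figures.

283 kN (bolt shear governs)

Bolt shear: A_b = π·16²/4 = 201.1 mm²; R_n = 469 × 201.1 × 4 × 1 / 1000 = 377.2 kN → 0.75 × 377.2 = 283 kN.
Bearing (1.5 l_c t F_u ≤ 3.0 d t F_u): upper limit = 3.0·16·14·470 / 1000 = 315.8 kN.
  Edge l_c = 35 − 18/2 = 26 → r_n = 256.6 kN; interior l_c = 55 − 18 = 37 → r_n = 315.8 kN.
  R_n,bearing = 2·256.6 + 2·315.8 = 1145 kN → 0.75 × 1145 = 859 kN.
Bolt shear governs: 283 kN.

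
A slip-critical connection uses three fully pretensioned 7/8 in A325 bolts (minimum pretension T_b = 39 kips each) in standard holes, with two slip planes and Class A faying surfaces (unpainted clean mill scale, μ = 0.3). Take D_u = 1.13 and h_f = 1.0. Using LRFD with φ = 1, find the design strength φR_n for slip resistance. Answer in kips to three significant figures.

R_n = μ · D_u · h_f · T_b · n_s · n_b = 0.3 × 1.13 × 1.0 × 39 × 2 × 3 = 79.33 kips.
Design strength φR_n = 1 × 79.33 = 79.3 kips.

79.3 kips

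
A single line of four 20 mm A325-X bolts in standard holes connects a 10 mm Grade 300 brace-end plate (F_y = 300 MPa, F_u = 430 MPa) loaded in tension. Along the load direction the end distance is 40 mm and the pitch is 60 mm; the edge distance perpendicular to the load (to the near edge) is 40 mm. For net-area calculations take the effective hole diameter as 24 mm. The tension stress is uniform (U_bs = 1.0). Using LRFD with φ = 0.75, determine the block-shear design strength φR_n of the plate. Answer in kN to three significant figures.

353 kN

Shear plane L_v = 40 + 3·60 = 220 mm; A_gv = 220 × 10 = 2200 mm².
A_nv = (220 − 3.5·24) × 10 = 1360 mm².
A_nt = (40 − 0.5·24) × 10 = 280 mm².
0.6 F_u A_nv = 350.9 kN; 0.6 F_y A_gv = 396 kN → shear rupture governs the shear term.
R_n = 350.9 + 1.0 × 430 × 280 / 1000 = 471.3 kN.
Design strength φR_n = 0.75 × 471.3 = 353 kN.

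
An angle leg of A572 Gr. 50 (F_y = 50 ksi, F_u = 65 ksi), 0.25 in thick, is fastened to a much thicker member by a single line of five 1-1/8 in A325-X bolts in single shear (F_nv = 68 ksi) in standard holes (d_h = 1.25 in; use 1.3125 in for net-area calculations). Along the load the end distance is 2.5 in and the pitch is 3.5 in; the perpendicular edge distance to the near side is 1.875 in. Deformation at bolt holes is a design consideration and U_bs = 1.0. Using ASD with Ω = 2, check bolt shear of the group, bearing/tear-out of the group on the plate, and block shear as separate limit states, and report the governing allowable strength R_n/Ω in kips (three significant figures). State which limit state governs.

Bolt shear: A_b = π·1.125²/4 = 0.994 in²; R_n = 68 × 0.994 × 5 × 1 = 338 kips → 338 / 2 = 169 kips.
Bearing: edge l_c = 1.875, r_n = 36.56 kips; interior l_c = 2.25, r_n = 43.87 kips; R_n = 36.56 + 4·43.87 = 212.1 kips → 106 kips.
Block shear: A_gv = 4.125, A_nv = 2.648, A_nt = 0.3047 in²; R_n = min(0.6F_uA_nv, 0.6F_yA_gv) + U_bs·F_u·A_nt = 123.1 kips → 61.5 kips.
Block shear governs: 61.5 kips.

61.5 kips (block shear governs)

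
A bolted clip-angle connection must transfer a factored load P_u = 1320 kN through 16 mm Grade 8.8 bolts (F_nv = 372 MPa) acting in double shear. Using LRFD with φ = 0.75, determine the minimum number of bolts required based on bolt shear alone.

A_b = π·16²/4 = 201.1 mm².
Per-bolt design strength φR_n = 0.75 × 372 × 201.1 × 2 / 1000 = 112.2 kN.
n ≥ 1320 / 112.2 = 11.77 → use 12 bolts.

12 bolts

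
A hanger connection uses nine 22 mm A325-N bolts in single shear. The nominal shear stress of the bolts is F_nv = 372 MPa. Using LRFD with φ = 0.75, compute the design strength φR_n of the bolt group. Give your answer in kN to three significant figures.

955 kN

A_b = π × 22² / 4 = 380.1 mm².
R_n = F_nv · A_b · n · n_s = 372 × 380.1 × 9 × 1 / 1000 = 1273 kN.
Design strength φR_n = 0.75 × 1273 = 955 kN.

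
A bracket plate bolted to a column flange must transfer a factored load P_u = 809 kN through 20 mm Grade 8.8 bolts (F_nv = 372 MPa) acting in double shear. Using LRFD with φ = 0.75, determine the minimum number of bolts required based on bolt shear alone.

A_b = π·20²/4 = 314.2 mm².
Per-bolt design strength φR_n = 0.75 × 372 × 314.2 × 2 / 1000 = 175.3 kN.
n ≥ 809 / 175.3 = 4.615 → use 5 bolts.

5 bolts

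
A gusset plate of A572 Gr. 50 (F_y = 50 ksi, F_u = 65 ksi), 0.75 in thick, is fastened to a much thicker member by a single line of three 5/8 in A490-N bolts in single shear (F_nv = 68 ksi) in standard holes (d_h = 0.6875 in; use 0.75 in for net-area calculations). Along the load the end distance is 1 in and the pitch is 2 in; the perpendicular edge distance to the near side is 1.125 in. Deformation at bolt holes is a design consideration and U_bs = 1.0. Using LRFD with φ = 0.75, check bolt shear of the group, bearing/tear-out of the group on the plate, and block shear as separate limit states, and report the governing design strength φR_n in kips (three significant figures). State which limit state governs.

Bolt shear: A_b = π·0.625²/4 = 0.3068 in²; R_n = 68 × 0.3068 × 3 × 1 = 62.59 kips → 0.75 × 62.59 = 46.9 kips.
Bearing: edge l_c = 0.6562, r_n = 38.39 kips; interior l_c = 1.312, r_n = 73.12 kips; R_n = 38.39 + 2·73.12 = 184.6 kips → 138 kips.
Block shear: A_gv = 3.75, A_nv = 2.344, A_nt = 0.5625 in²; R_n = min(0.6F_uA_nv, 0.6F_yA_gv) + U_bs·F_u·A_nt = 128 kips → 96 kips.
Bolt shear governs: 46.9 kips.

46.9 kips (bolt shear governs)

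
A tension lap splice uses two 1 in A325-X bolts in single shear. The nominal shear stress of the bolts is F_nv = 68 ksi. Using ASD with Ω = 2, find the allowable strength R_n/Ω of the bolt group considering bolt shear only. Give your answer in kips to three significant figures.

A_b = π × 1² / 4 = 0.7854 in².
R_n = F_nv · A_b · n · n_s = 68 × 0.7854 × 2 × 1 = 106.8 kips.
Allowable strength R_n/Ω = 106.8 / 2 = 53.4 kips.

53.4 kips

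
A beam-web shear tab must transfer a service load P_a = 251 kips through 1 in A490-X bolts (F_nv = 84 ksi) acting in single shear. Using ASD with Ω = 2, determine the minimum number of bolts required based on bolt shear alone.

8 bolts

A_b = π·1²/4 = 0.7854 in².
Per-bolt allowable strength R_n/Ω = 84 × 0.7854 × 1 / 2 = 32.99 kips.
n ≥ 251 / 32.99 = 7.609 → use 8 bolts.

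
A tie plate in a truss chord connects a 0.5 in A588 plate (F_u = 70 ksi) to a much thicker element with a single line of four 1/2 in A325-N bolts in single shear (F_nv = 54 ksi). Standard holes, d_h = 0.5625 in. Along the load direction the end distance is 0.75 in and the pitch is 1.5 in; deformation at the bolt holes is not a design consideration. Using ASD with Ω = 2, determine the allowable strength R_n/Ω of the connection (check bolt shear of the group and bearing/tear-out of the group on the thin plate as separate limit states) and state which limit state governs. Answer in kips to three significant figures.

Bolt shear: A_b = π·0.5²/4 = 0.1963 in²; R_n = 54 × 0.1963 × 4 × 1 = 42.41 kips → 42.41 / 2 = 21.2 kips.
Bearing (1.5 l_c t F_u ≤ 3.0 d t F_u): upper limit = 3.0·0.5·0.5·70 = 52.5 kips.
  Edge l_c = 0.75 − 0.5625/2 = 0.4688 → r_n = 24.61 kips; interior l_c = 1.5 − 0.5625 = 0.9375 → r_n = 49.22 kips.
  R_n,bearing = 1·24.61 + 3·49.22 = 172.3 kips → 172.3 / 2 = 86.1 kips.
Bolt shear governs: 21.2 kips.

21.2 kips (bolt shear governs)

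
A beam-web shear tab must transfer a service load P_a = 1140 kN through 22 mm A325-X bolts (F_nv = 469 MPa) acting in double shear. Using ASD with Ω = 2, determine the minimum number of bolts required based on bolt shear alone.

7 bolts

A_b = π·22²/4 = 380.1 mm².
Per-bolt allowable strength R_n/Ω = 469 × 380.1 × 2 / 1000 / 2 = 178.3 kN.
n ≥ 1140 / 178.3 = 6.394 → use 7 bolts.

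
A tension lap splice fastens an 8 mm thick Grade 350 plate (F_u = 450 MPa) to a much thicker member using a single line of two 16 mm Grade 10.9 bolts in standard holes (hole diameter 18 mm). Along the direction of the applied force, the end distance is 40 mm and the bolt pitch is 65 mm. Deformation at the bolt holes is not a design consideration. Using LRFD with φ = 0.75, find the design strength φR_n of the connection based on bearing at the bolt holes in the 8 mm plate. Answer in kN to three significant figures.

255 kN

Per bolt r_n = 1.5 l_c t F_u ≤ 3.0 d t F_u; upper limit = 3.0 × 16 × 8 × 450 / 1000 = 172.8 kN.
Edge bolt: l_c = 40 − 18/2 = 31 mm → 1.5 × 31 × 8 × 450 / 1000 = 167.4 → r_n = 167.4 kN.
Interior bolts: l_c = 65 − 18 = 47 mm → 1.5 × 47 × 8 × 450 / 1000 = 253.8 → r_n = 172.8 kN.
R_n = 1 × 167.4 + 1 × 172.8 = 340.2 kN.
Design strength φR_n = 0.75 × 340.2 = 255 kN.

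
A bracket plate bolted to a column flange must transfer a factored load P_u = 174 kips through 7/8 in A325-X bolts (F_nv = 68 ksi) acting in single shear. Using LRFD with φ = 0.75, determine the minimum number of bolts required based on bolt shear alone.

A_b = π·0.875²/4 = 0.6013 in².
Per-bolt design strength φR_n = 0.75 × 68 × 0.6013 × 1 = 30.67 kips.
n ≥ 174 / 30.67 = 5.674 → use 6 bolts.

6 bolts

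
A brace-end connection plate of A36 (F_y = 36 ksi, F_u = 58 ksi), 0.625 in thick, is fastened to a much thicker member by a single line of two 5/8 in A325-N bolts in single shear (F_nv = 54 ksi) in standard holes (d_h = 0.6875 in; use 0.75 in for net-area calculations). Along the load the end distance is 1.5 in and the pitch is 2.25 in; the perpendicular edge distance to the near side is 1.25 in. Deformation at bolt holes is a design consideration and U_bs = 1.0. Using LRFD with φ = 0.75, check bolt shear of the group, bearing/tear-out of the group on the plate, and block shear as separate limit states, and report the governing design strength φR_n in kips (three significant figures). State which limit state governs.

24.9 kips (bolt shear governs)

Bolt shear: A_b = π·0.625²/4 = 0.3068 in²; R_n = 54 × 0.3068 × 2 × 1 = 33.13 kips → 0.75 × 33.13 = 24.9 kips.
Bearing: edge l_c = 1.156, r_n = 50.3 kips; interior l_c = 1.562, r_n = 54.38 kips; R_n = 50.3 + 1·54.38 = 104.7 kips → 78.5 kips.
Block shear: A_gv = 2.344, A_nv = 1.641, A_nt = 0.5469 in²; R_n = min(0.6F_uA_nv, 0.6F_yA_gv) + U_bs·F_u·A_nt = 82.34 kips → 61.8 kips.
Bolt shear governs: 24.9 kips.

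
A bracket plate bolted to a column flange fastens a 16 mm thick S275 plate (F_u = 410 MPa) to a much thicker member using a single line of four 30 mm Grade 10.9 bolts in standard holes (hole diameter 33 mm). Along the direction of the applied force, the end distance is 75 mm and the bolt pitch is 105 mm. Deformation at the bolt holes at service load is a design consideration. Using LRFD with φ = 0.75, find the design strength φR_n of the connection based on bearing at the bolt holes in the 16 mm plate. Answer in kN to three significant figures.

Per bolt r_n = 1.2 l_c t F_u ≤ 2.4 d t F_u; upper limit = 2.4 × 30 × 16 × 410 / 1000 = 472.3 kN.
Edge bolt: l_c = 75 − 33/2 = 58.5 mm → 1.2 × 58.5 × 16 × 410 / 1000 = 460.5 → r_n = 460.5 kN.
Interior bolts: l_c = 105 − 33 = 72 mm → 1.2 × 72 × 16 × 410 / 1000 = 566.8 → r_n = 472.3 kN.
R_n = 1 × 460.5 + 3 × 472.3 = 1877 kN.
Design strength φR_n = 0.75 × 1877 = 1410 kN.

1410 kN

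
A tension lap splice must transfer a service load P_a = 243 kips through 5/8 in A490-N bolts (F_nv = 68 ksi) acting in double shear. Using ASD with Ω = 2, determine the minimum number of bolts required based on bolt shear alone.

A_b = π·0.625²/4 = 0.3068 in².
Per-bolt allowable strength R_n/Ω = 68 × 0.3068 × 2 / 2 = 20.86 kips.
n ≥ 243 / 20.86 = 11.65 → use 12 bolts.

12 bolts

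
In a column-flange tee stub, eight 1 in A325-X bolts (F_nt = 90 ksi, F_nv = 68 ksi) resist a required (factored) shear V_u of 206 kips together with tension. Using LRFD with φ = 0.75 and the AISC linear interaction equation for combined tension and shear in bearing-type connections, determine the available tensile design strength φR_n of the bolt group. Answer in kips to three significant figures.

A_b = π·1²/4 = 0.7854 in²; f_rv = 206 / (8 × 0.7854) = 32.79 ksi.
F'_nt = 1.3 F_nt − (F_nt / φF_nv) f_rv = 1.3·90 − (90/(0.75·68))·32.79 = 59.14 ksi, capped at F_nt → F'_nt = 59.14 ksi.
R_n = F'_nt · A_b · n = 59.14 × 0.7854 × 8 = 371.6 kips.
Design strength φR_n = 0.75 × 371.6 = 279 kips.

279 kips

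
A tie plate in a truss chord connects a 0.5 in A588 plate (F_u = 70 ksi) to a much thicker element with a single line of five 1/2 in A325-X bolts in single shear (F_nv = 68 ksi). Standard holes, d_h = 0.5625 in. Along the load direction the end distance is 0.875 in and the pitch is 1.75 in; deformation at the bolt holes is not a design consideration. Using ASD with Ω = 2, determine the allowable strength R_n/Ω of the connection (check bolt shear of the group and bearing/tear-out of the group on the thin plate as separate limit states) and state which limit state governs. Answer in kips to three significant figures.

33.4 kips (bolt shear governs)

Bolt shear: A_b = π·0.5²/4 = 0.1963 in²; R_n = 68 × 0.1963 × 5 × 1 = 66.76 kips → 66.76 / 2 = 33.4 kips.
Bearing (1.5 l_c t F_u ≤ 3.0 d t F_u): upper limit = 3.0·0.5·0.5·70 = 52.5 kips.
  Edge l_c = 0.875 − 0.5625/2 = 0.5938 → r_n = 31.17 kips; interior l_c = 1.75 − 0.5625 = 1.188 → r_n = 52.5 kips.
  R_n,bearing = 1·31.17 + 4·52.5 = 241.2 kips → 241.2 / 2 = 121 kips.
Bolt shear governs: 33.4 kips.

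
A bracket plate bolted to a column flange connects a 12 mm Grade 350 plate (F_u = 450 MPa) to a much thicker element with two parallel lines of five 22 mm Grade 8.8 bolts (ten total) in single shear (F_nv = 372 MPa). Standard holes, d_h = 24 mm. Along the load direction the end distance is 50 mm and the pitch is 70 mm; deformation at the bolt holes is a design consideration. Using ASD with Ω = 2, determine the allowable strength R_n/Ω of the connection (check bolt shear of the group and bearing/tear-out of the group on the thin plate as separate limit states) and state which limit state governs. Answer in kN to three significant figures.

Bolt shear: A_b = π·22²/4 = 380.1 mm²; R_n = 372 × 380.1 × 10 × 1 / 1000 = 1414 kN → 1414 / 2 = 707 kN.
Bearing (1.2 l_c t F_u ≤ 2.4 d t F_u): upper limit = 2.4·22·12·450 / 1000 = 285.1 kN.
  Edge l_c = 50 − 24/2 = 38 → r_n = 246.2 kN; interior l_c = 70 − 24 = 46 → r_n = 285.1 kN.
  R_n,bearing = 2·246.2 + 8·285.1 = 2773 kN → 2773 / 2 = 1390 kN.
Bolt shear governs: 707 kN.

707 kN (bolt shear governs)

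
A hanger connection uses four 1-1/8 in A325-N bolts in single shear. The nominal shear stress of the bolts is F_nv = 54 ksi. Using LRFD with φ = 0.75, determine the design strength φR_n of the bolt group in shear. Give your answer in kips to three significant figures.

161 kips

A_b = π × 1.125² / 4 = 0.994 in².
R_n = F_nv · A_b · n · n_s = 54 × 0.994 × 4 × 1 = 214.7 kips.
Design strength φR_n = 0.75 × 214.7 = 161 kips.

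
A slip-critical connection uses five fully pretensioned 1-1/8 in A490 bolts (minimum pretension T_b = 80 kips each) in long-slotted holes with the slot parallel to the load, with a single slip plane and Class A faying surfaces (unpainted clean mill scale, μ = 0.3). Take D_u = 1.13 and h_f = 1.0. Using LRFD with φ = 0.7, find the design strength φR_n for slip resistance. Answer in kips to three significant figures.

94.9 kips

R_n = μ · D_u · h_f · T_b · n_s · n_b = 0.3 × 1.13 × 1.0 × 80 × 1 × 5 = 135.6 kips.
Design strength φR_n = 0.7 × 135.6 = 94.9 kips.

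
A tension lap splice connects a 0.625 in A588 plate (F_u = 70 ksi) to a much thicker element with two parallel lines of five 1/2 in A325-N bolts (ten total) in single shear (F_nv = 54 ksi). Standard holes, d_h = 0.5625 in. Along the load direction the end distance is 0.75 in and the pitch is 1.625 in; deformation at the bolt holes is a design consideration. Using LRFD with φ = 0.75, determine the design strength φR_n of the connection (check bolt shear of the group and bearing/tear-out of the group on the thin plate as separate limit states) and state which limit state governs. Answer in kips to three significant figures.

79.5 kips (bolt shear governs)

Bolt shear: A_b = π·0.5²/4 = 0.1963 in²; R_n = 54 × 0.1963 × 10 × 1 = 106 kips → 0.75 × 106 = 79.5 kips.
Bearing (1.2 l_c t F_u ≤ 2.4 d t F_u): upper limit = 2.4·0.5·0.625·70 = 52.5 kips.
  Edge l_c = 0.75 − 0.5625/2 = 0.4688 → r_n = 24.61 kips; interior l_c = 1.625 − 0.5625 = 1.062 → r_n = 52.5 kips.
  R_n,bearing = 2·24.61 + 8·52.5 = 469.2 kips → 0.75 × 469.2 = 352 kips.
Bolt shear governs: 79.5 kips.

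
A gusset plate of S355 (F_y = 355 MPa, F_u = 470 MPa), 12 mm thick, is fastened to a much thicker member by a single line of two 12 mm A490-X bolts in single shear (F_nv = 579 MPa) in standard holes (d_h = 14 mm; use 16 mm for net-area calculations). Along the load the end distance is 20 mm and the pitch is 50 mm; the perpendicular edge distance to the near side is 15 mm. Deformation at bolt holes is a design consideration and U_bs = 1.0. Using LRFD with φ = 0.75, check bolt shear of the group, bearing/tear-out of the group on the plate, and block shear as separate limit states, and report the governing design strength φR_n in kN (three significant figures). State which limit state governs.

98.2 kN (bolt shear governs)

Bolt shear: A_b = π·12²/4 = 113.1 mm²; R_n = 579 × 113.1 × 2 × 1 / 1000 = 131 kN → 0.75 × 131 = 98.2 kN.
Bearing: edge l_c = 13, r_n = 87.98 kN; interior l_c = 36, r_n = 162.4 kN; R_n = 87.98 + 1·162.4 = 250.4 kN → 188 kN.
Block shear: A_gv = 840, A_nv = 552, A_nt = 84 mm²; R_n = min(0.6F_uA_nv, 0.6F_yA_gv) + U_bs·F_u·A_nt = 195.1 kN → 146 kN.
Bolt shear governs: 98.2 kN.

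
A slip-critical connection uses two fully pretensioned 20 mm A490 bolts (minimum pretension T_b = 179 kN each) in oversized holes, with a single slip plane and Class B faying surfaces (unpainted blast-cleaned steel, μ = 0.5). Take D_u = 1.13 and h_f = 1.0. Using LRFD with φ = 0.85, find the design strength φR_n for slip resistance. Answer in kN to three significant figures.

R_n = μ · D_u · h_f · T_b · n_s · n_b = 0.5 × 1.13 × 1.0 × 179 × 1 × 2 = 202.3 kN.
Design strength φR_n = 0.85 × 202.3 = 172 kN.

172 kN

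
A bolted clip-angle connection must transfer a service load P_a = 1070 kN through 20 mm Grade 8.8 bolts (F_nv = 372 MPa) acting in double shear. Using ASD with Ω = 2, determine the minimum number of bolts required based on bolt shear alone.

10 bolts

A_b = π·20²/4 = 314.2 mm².
Per-bolt allowable strength R_n/Ω = 372 × 314.2 × 2 / 1000 / 2 = 116.9 kN.
n ≥ 1070 / 116.9 = 9.156 → use 10 bolts.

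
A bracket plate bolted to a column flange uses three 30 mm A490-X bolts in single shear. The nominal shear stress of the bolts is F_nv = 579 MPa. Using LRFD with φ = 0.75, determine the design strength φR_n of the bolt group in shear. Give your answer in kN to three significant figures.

A_b = π × 30² / 4 = 706.9 mm².
R_n = F_nv · A_b · n · n_s = 579 × 706.9 × 3 × 1 / 1000 = 1228 kN.
Design strength φR_n = 0.75 × 1228 = 921 kN.

921 kN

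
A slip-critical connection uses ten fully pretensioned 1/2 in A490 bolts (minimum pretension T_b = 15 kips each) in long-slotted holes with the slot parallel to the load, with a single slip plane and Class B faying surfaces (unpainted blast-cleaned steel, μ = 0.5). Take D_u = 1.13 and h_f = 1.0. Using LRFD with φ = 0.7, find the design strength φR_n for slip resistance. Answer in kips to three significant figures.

R_n = μ · D_u · h_f · T_b · n_s · n_b = 0.5 × 1.13 × 1.0 × 15 × 1 × 10 = 84.75 kips.
Design strength φR_n = 0.7 × 84.75 = 59.3 kips.

59.3 kips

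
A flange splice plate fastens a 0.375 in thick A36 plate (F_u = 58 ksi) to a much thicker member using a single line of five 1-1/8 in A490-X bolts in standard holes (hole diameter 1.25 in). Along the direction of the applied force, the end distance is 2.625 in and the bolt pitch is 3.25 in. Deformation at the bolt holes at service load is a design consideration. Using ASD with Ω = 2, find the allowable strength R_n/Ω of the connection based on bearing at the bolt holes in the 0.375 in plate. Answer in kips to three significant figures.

Per bolt r_n = 1.2 l_c t F_u ≤ 2.4 d t F_u; upper limit = 2.4 × 1.125 × 0.375 × 58 = 58.72 kips.
Edge bolt: l_c = 2.625 − 1.25/2 = 2 in → 1.2 × 2 × 0.375 × 58 = 52.2 → r_n = 52.2 kips.
Interior bolts: l_c = 3.25 − 1.25 = 2 in → 1.2 × 2 × 0.375 × 58 = 52.2 → r_n = 52.2 kips.
R_n = 1 × 52.2 + 4 × 52.2 = 261 kips.
Allowable strength R_n/Ω = 261 / 2 = 130 kips.

130 kips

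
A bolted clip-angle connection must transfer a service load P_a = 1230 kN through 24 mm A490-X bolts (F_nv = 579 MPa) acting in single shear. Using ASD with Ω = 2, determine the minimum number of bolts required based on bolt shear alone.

A_b = π·24²/4 = 452.4 mm².
Per-bolt allowable strength R_n/Ω = 579 × 452.4 × 1 / 1000 / 2 = 131 kN.
n ≥ 1230 / 131 = 9.392 → use 10 bolts.

10 bolts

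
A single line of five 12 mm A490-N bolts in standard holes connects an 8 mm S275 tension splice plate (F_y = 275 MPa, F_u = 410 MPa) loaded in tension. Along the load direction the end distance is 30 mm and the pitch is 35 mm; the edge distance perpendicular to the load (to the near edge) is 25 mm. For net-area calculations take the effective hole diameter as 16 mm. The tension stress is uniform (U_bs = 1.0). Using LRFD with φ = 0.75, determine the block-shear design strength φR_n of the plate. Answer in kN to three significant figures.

Shear plane L_v = 30 + 4·35 = 170 mm; A_gv = 170 × 8 = 1360 mm².
A_nv = (170 − 4.5·16) × 8 = 784 mm².
A_nt = (25 − 0.5·16) × 8 = 136 mm².
0.6 F_u A_nv = 192.9 kN; 0.6 F_y A_gv = 224.4 kN → shear rupture governs the shear term.
R_n = 192.9 + 1.0 × 410 × 136 / 1000 = 248.6 kN.
Design strength φR_n = 0.75 × 248.6 = 186 kN.

186 kN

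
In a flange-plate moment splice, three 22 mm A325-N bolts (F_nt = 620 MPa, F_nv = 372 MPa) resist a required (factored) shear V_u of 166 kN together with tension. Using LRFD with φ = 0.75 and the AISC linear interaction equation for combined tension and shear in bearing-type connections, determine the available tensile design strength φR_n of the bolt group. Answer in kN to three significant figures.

413 kN

A_b = π·22²/4 = 380.1 mm²; f_rv = 166 × 1000 / (3 × 380.1) = 145.6 MPa.
F'_nt = 1.3 F_nt − (F_nt / φF_nv) f_rv = 1.3·620 − (620/(0.75·372))·145.6 = 482.5 MPa, capped at F_nt → F'_nt = 482.5 MPa.
R_n = F'_nt · A_b · n = 482.5 × 380.1 × 3 / 1000 = 550.3 kN.
Design strength φR_n = 0.75 × 550.3 = 413 kN.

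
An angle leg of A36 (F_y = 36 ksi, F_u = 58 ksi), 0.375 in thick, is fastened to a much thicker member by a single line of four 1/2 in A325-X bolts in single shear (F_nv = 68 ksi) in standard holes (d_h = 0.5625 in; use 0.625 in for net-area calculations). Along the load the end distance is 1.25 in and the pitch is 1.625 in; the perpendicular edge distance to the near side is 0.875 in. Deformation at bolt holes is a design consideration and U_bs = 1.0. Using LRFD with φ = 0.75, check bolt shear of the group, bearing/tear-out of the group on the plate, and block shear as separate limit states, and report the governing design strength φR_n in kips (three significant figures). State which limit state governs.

40.1 kips (bolt shear governs)

Bolt shear: A_b = π·0.5²/4 = 0.1963 in²; R_n = 68 × 0.1963 × 4 × 1 = 53.41 kips → 0.75 × 53.41 = 40.1 kips.
Bearing: edge l_c = 0.9688, r_n = 25.28 kips; interior l_c = 1.062, r_n = 26.1 kips; R_n = 25.28 + 3·26.1 = 103.6 kips → 77.7 kips.
Block shear: A_gv = 2.297, A_nv = 1.477, A_nt = 0.2109 in²; R_n = min(0.6F_uA_nv, 0.6F_yA_gv) + U_bs·F_u·A_nt = 61.85 kips → 46.4 kips.
Bolt shear governs: 40.1 kips.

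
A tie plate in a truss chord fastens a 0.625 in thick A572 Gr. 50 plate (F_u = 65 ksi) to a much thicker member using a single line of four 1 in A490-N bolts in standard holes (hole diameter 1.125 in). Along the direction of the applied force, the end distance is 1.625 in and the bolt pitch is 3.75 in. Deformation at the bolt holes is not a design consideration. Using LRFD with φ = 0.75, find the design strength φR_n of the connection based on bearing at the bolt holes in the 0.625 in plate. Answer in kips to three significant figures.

323 kips

Per bolt r_n = 1.5 l_c t F_u ≤ 3.0 d t F_u; upper limit = 3.0 × 1 × 0.625 × 65 = 121.9 kips.
Edge bolt: l_c = 1.625 − 1.125/2 = 1.062 in → 1.5 × 1.062 × 0.625 × 65 = 64.75 → r_n = 64.75 kips.
Interior bolts: l_c = 3.75 − 1.125 = 2.625 in → 1.5 × 2.625 × 0.625 × 65 = 160 → r_n = 121.9 kips.
R_n = 1 × 64.75 + 3 × 121.9 = 430.4 kips.
Design strength φR_n = 0.75 × 430.4 = 323 kips.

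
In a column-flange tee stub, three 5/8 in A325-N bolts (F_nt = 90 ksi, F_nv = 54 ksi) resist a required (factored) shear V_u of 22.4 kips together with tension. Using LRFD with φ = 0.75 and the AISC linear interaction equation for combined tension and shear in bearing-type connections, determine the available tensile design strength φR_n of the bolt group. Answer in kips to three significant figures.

43.4 kips

A_b = π·0.625²/4 = 0.3068 in²; f_rv = 22.4 / (3 × 0.3068) = 24.34 ksi.
F'_nt = 1.3 F_nt − (F_nt / φF_nv) f_rv = 1.3·90 − (90/(0.75·54))·24.34 = 62.92 ksi, capped at F_nt → F'_nt = 62.92 ksi.
R_n = F'_nt · A_b · n = 62.92 × 0.3068 × 3 = 57.91 kips.
Design strength φR_n = 0.75 × 57.91 = 43.4 kips.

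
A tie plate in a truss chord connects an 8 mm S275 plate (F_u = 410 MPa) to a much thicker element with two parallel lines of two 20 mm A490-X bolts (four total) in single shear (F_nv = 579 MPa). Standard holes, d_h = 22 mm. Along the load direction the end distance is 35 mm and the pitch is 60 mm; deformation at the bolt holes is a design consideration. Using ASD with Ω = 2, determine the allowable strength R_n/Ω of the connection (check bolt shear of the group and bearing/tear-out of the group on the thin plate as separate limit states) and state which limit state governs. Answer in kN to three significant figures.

244 kN (bearing governs)

Bolt shear: A_b = π·20²/4 = 314.2 mm²; R_n = 579 × 314.2 × 4 × 1 / 1000 = 727.6 kN → 727.6 / 2 = 364 kN.
Bearing (1.2 l_c t F_u ≤ 2.4 d t F_u): upper limit = 2.4·20·8·410 / 1000 = 157.4 kN.
  Edge l_c = 35 − 22/2 = 24 → r_n = 94.46 kN; interior l_c = 60 − 22 = 38 → r_n = 149.6 kN.
  R_n,bearing = 2·94.46 + 2·149.6 = 488.1 kN → 488.1 / 2 = 244 kN.
Bearing governs: 244 kN.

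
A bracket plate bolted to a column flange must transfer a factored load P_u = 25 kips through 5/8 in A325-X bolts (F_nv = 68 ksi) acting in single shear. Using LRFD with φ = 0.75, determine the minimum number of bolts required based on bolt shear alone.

2 bolts

A_b = π·0.625²/4 = 0.3068 in².
Per-bolt design strength φR_n = 0.75 × 68 × 0.3068 × 1 = 15.65 kips.
n ≥ 25 / 15.65 = 1.598 → use 2 bolts.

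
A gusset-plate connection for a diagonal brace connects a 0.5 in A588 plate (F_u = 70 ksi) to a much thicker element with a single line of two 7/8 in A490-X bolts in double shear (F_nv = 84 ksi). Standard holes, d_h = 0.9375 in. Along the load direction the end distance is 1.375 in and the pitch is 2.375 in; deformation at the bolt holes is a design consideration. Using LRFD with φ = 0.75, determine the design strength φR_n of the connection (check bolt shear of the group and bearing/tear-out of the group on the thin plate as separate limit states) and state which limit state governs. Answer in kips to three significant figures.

Bolt shear: A_b = π·0.875²/4 = 0.6013 in²; R_n = 84 × 0.6013 × 2 × 2 = 202 kips → 0.75 × 202 = 152 kips.
Bearing (1.2 l_c t F_u ≤ 2.4 d t F_u): upper limit = 2.4·0.875·0.5·70 = 73.5 kips.
  Edge l_c = 1.375 − 0.9375/2 = 0.9062 → r_n = 38.06 kips; interior l_c = 2.375 − 0.9375 = 1.438 → r_n = 60.37 kips.
  R_n,bearing = 1·38.06 + 1·60.37 = 98.44 kips → 0.75 × 98.44 = 73.8 kips.
Bearing governs: 73.8 kips.

73.8 kips (bearing governs)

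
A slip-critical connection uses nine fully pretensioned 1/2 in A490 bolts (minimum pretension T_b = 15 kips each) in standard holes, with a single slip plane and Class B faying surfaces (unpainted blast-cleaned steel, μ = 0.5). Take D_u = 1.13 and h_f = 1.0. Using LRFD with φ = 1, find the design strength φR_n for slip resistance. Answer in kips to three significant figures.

R_n = μ · D_u · h_f · T_b · n_s · n_b = 0.5 × 1.13 × 1.0 × 15 × 1 × 9 = 76.27 kips.
Design strength φR_n = 1 × 76.27 = 76.3 kips.

76.3 kips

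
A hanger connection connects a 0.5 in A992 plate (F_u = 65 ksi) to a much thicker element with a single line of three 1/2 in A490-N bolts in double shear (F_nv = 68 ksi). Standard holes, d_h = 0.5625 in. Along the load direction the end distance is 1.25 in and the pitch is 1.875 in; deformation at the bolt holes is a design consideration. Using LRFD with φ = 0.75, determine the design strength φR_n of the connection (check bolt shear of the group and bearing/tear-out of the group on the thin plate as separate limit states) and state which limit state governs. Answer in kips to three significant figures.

Bolt shear: A_b = π·0.5²/4 = 0.1963 in²; R_n = 68 × 0.1963 × 3 × 2 = 80.11 kips → 0.75 × 80.11 = 60.1 kips.
Bearing (1.2 l_c t F_u ≤ 2.4 d t F_u): upper limit = 2.4·0.5·0.5·65 = 39 kips.
  Edge l_c = 1.25 − 0.5625/2 = 0.9688 → r_n = 37.78 kips; interior l_c = 1.875 − 0.5625 = 1.312 → r_n = 39 kips.
  R_n,bearing = 1·37.78 + 2·39 = 115.8 kips → 0.75 × 115.8 = 86.8 kips.
Bolt shear governs: 60.1 kips.

60.1 kips (bolt shear governs)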